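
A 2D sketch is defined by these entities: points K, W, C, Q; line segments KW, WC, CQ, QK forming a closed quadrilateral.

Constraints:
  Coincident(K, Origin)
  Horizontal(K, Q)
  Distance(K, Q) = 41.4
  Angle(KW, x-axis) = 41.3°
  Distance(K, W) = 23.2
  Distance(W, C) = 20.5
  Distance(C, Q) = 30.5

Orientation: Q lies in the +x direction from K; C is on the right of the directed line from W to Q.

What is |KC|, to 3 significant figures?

12.0

K is at the origin; K and Q share the same y with |KQ| = 41.4 and Q in +x, so Q = (41.4, 0). KW runs at 41.3° with |KW| = 23.2, so W = (17.4, 15.3). C is determined by |WC| = 20.5 and |CQ| = 30.5 together: it lies at the intersection of circle(W, 20.5) and circle(Q, 30.5). With |WQ| = 28.4, the foot of the radical line on WQ is 5.26 from W and the perpendicular offset is √(20.5² − 5.26²) = 19.8. Taking the right-of-WQ solution: C = (11.2, -4.22).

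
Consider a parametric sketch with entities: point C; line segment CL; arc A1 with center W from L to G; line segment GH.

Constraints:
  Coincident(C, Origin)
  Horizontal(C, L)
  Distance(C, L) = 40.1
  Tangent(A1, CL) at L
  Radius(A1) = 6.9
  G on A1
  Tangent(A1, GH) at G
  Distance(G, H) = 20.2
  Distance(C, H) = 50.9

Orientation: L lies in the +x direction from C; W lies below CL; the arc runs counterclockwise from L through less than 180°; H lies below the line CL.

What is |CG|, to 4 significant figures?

35.25

Checks: C.y = 0.00, L.y = 0.00 ✓; |WG| = 6.900 ✓; ∠(WG, GH) = 90.00° ✓; |GH| = 20.20 ✓; |CH| = 50.90 ✓.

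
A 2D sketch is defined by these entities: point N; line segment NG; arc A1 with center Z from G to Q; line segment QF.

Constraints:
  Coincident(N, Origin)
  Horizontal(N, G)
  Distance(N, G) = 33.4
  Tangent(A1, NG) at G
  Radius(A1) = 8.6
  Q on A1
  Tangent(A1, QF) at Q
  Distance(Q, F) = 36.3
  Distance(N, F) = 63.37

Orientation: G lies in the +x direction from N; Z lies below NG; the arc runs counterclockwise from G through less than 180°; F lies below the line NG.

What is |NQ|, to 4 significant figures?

29.33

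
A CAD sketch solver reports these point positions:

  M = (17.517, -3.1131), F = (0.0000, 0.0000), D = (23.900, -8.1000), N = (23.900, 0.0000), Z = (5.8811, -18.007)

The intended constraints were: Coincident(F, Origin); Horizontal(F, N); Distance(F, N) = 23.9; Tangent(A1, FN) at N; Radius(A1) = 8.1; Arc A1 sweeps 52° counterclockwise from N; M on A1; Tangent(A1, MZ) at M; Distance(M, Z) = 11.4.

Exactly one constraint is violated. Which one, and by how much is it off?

Distance(M, Z) = 11.4 — off by 7.50.

F = (0.00, 0.00) ✓; F.y = 0.00, N.y = 0.00 ✓; |FN| = 23.90 ✓; ∠(DN, NF) = 90.00° ✓; |DN| = 8.100 ✓; bearing(D→M) − bearing(D→N) = 52.00° ✓; |DM| = 8.100 ✓; ∠(DM, MZ) = 90.00° ✓; |MZ| = 18.90 ✗.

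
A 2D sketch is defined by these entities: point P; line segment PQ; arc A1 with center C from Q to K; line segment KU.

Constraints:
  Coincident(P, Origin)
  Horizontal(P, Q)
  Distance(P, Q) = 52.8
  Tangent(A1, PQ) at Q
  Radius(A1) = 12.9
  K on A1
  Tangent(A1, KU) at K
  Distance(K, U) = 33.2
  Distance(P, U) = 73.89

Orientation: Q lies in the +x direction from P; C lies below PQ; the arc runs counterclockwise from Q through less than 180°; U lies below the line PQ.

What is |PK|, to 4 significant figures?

45.21

Checks: |CK| = 12.90 ✓; ∠(CK, KU) = 90.00° ✓; |KU| = 33.20 ✓; |PU| = 73.89 ✓.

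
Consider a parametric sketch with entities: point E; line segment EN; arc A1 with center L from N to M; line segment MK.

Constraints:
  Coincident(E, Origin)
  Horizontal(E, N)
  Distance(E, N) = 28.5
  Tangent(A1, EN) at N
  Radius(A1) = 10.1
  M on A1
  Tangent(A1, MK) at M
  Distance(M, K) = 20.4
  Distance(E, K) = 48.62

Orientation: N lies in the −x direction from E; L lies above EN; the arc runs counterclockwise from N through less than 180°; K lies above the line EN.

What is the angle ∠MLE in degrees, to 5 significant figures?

68.923°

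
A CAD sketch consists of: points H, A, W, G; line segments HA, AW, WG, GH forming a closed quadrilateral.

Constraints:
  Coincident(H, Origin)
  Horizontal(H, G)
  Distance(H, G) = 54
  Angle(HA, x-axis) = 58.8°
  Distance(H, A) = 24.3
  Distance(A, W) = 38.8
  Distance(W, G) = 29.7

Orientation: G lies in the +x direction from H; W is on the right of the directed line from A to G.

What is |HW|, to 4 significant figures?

31.82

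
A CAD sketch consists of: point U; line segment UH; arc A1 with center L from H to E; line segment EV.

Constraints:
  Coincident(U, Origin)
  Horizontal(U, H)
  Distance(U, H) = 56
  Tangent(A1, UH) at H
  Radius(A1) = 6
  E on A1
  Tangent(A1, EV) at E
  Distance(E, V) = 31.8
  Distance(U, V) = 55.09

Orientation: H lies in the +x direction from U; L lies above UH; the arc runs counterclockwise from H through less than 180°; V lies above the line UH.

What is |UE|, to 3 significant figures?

61.6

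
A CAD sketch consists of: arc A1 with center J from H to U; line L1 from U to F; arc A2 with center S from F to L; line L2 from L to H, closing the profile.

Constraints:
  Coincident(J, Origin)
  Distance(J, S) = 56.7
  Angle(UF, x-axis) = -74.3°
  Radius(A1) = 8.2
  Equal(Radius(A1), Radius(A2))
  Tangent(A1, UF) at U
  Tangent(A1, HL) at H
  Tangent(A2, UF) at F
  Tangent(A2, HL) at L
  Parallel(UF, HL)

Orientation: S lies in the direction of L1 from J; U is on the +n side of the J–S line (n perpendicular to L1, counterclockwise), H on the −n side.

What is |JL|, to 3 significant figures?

57.3

Tangency of A1 to both parallel lines with radius 8.2 puts U and H at J ± 8.2·n: U = (7.89, 2.22), H = (-7.89, -2.22). Equal radii place F and L the same way about S: F = S + 8.2·n = (23.2, -52.4), L = S − 8.2·n = (7.45, -56.8). Then |JL| = |L − J| = 57.3.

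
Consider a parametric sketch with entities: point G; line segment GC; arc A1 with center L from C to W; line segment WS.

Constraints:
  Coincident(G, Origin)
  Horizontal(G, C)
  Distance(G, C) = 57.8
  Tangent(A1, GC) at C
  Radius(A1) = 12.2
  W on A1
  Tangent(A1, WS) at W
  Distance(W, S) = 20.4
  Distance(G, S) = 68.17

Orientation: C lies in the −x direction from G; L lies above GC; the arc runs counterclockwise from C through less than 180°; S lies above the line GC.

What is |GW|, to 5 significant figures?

50.847

Checks: |LW| = 12.20 ✓; ∠(LW, WS) = 90.00° ✓; |WS| = 20.40 ✓; |GS| = 68.17 ✓.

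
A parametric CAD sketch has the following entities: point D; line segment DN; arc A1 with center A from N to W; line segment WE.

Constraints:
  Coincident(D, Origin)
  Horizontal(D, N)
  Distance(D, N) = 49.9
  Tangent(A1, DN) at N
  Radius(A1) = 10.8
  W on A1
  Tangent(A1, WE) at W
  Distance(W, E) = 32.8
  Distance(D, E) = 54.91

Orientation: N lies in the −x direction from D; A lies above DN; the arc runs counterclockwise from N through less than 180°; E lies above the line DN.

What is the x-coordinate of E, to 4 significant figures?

-35.27

D is at the origin; D and N share the same y with |DN| = 49.9 and N on the −x side, so N = (-49.90, 0.000). A1 meets DN tangentially, so AN is at right angles to DN, so A = N + (0, 10.8) = (-49.90, 10.80). Since AW ⟂ WE (tangency), |AE| = √(10.8² + 32.8²) = 34.53 regardless of where W sits on A1. So E lies on both circle(D, 54.91) and circle(A, 34.53); the above-DN intersection is E = (-35.27, 42.08). W is the foot of the tangent from E: W = (-39.18, 9.515).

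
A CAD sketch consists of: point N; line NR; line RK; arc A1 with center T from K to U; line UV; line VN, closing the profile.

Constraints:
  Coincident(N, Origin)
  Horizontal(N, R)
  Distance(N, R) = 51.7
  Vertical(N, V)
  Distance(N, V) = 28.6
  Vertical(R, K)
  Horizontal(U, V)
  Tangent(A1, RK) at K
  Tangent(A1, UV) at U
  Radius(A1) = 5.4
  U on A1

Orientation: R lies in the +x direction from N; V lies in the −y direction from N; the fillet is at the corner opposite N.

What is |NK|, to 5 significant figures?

56.667

N is at the origin; N and R share the same y with |NR| = 51.7 and R on the +x side, so R = (51.700, 0.0000). N and V share the same x with |NV| = 28.6 and V on the −y side, so V = (0.0000, -28.600). The virtual corner opposite N is at (51.700, -28.600). Tangency of A1 to RK means the radius TK is perpendicular to RK and since A1 is tangent to UV there, TU ⟂ UV, with radius 5.4, so the center T sits 5.4 in from both sides at T = (46.300, -23.200). That places the tangent points at K = (51.700, -23.200) on RK and U = (46.300, -28.600) on UV. Then |NK| = |K − N| = 56.667.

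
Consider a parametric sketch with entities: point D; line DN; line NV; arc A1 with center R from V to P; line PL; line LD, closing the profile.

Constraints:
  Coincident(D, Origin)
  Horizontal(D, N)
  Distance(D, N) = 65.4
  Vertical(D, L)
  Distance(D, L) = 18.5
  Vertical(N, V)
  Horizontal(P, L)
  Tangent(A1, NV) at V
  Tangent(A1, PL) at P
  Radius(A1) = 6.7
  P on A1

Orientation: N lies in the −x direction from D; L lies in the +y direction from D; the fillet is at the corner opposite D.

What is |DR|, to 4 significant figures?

59.87

D and L share the same x with |DL| = 18.5 and L on the +y side, so L = (0.000, 18.50). The virtual corner opposite D is at (-65.40, 18.50). The tangent condition forces RV to be normal to NV and since A1 is tangent to PL there, RP ⟂ PL, with radius 6.7, so the center R sits 6.7 in from both sides at R = (-58.70, 11.80). Then |DR| = |R − D| = 59.87.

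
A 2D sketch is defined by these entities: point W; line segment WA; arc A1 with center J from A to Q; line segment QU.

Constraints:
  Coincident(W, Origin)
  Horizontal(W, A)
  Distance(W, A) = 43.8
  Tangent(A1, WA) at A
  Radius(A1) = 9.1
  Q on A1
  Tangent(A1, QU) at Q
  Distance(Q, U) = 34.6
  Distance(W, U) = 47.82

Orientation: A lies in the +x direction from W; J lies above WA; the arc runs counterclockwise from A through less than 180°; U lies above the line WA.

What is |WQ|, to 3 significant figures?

52.6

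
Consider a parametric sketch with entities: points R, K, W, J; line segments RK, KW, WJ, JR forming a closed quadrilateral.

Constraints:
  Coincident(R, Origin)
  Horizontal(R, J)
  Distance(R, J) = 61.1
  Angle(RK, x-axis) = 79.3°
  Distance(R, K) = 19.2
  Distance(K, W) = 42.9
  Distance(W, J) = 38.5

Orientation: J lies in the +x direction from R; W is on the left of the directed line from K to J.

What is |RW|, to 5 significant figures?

55.466

R is at the origin; RJ is horizontal with |RJ| = 61.1 and J in +x, so J = (61.1, 0). RK runs at 79.3° with |RK| = 19.2, so K = (3.5648, 18.866). W is determined by |KW| = 42.9 and |WJ| = 38.5 together: it lies at the intersection of circle(K, 42.9) and circle(J, 38.5). With |KJ| = 60.549, the foot of the radical line on KJ is 33.232 from K and the perpendicular offset is √(42.9² − 33.232²) = 27.130. Taking the left-of-KJ solution: W = (43.596, 34.291).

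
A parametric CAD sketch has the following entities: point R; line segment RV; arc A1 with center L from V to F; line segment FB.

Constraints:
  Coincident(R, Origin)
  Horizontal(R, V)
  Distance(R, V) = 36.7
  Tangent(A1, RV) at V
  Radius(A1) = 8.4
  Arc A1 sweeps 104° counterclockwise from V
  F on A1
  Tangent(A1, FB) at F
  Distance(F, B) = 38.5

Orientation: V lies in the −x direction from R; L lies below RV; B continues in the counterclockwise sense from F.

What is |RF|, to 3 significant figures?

46.0

R is at the origin; R and V share the same y with |RV| = 36.7 and V on the −x side, so V = (-36.7, 0.00). A1 meets RV tangentially, so LV is at right angles to RV, so L = V + (0, -8.4) = (-36.7, -8.40). On A1, V sits at bearing 90° from L; a 104° counterclockwise sweep puts F at bearing 194°, so F = L + 8.4·(cos 194°, sin 194°) = (-44.9, -10.4). Then |RF| = |F − R| = 46.0.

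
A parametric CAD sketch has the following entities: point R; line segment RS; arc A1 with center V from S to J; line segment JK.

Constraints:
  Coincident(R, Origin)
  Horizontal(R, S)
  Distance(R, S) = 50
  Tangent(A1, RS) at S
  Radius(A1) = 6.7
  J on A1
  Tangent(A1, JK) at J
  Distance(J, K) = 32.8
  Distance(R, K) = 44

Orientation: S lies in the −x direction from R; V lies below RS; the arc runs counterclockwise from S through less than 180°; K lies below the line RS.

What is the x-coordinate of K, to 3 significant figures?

-29.2

Checks: |VJ| = 6.700 ✓; ∠(VJ, JK) = 90.00° ✓; |JK| = 32.80 ✓; |RK| = 44.00 ✓.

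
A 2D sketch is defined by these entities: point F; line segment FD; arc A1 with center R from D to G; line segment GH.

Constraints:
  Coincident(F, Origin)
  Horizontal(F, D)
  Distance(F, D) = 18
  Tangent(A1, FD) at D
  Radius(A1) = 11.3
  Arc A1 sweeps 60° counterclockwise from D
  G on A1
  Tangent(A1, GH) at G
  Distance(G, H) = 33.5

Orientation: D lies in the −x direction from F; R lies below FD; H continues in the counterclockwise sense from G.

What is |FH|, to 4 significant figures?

56.43

F is at the origin; FD is horizontal with |FD| = 18.0 and D on the −x side, so D = (-18.00, 0.000). A1 meets FD tangentially, so RD is at right angles to FD, so R = D + (0, -11.3) = (-18.00, -11.30). On A1, D sits at bearing 90° from R; a 60° counterclockwise sweep puts G at bearing 150°, so G = R + 11.3·(cos 150°, sin 150°) = (-27.79, -5.650). Since A1 is tangent to GH there, RG ⟂ GH, so GH runs along (−sin 150°, cos 150°); with |GH| = 33.5, H = (-44.54, -34.66). Then |FH| = |H − F| = 56.43.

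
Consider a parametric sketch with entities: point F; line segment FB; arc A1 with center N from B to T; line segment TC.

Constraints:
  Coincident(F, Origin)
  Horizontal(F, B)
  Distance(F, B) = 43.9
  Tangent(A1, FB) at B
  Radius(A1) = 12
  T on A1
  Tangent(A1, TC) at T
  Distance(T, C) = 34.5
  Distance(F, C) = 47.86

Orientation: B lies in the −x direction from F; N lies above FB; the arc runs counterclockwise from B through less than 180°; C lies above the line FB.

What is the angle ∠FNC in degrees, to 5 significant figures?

70.408°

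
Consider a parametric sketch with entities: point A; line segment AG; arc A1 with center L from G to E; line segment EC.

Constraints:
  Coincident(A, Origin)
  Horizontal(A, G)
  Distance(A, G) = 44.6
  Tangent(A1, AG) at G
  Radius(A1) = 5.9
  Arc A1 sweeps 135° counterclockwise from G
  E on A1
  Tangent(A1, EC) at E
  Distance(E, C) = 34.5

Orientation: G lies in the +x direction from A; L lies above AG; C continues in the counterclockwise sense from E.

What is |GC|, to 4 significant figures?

39.96

A is at the origin; A and G share the same y with |AG| = 44.6 and G on the +x side, so G = (44.60, 0.000). Tangency of A1 to AG means the radius LG is perpendicular to AG, so L = G + (0, 5.9) = (44.60, 5.900). On A1, G sits at bearing -90° from L; a 135° counterclockwise sweep puts E at bearing 45°, so E = L + 5.9·(cos 45°, sin 45°) = (48.77, 10.07). The tangent condition forces LE to be normal to EC, so EC runs along (−sin 45°, cos 45°); with |EC| = 34.5, C = (24.38, 34.47). Then |GC| = |C − G| = 39.96.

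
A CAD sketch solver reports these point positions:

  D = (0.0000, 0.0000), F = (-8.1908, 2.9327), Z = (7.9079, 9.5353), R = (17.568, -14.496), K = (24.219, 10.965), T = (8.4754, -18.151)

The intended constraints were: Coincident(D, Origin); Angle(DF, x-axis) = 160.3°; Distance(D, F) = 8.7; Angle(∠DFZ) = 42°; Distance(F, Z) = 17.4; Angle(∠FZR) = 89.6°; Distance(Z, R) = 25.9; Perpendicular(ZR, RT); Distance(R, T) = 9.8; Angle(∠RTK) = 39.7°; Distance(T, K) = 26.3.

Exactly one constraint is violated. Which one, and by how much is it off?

Distance(T, K) = 26.3 — off by 6.80.

D = (0.00, 0.00) ✓; DF at 160.3° ✓; |DF| = 8.700 ✓; ∠DFZ = 42.00° ✓; |FZ| = 17.40 ✓; ∠FZR = 89.60° ✓; |ZR| = 25.90 ✓; ∠(ZR, RT) = 90.00° ✓; |RT| = 9.800 ✓; ∠RTK = 39.70° ✓; |TK| = 33.10 ✗.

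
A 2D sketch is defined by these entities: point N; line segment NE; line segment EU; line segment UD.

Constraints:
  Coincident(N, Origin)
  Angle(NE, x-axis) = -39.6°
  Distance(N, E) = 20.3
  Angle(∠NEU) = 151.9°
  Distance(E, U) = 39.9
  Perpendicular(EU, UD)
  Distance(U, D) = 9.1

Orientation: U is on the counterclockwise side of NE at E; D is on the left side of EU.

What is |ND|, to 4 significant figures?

57.81

∠NEU = 151.9°, so EU runs at -39.6° + (180° − 151.9°) = -11.50° from the x-axis; with |EU| = 39.9, U = E + 39.9·(cos -11.50°, sin -11.50°) = (54.74, -20.89). The perpendicularity gives UD at right angles to EU; with |UD| = 9.1 on the left of EU, D = U + 9.1·(0.1994, 0.9799) = (56.55, -11.98). Then |ND| = |D − N| = 57.81.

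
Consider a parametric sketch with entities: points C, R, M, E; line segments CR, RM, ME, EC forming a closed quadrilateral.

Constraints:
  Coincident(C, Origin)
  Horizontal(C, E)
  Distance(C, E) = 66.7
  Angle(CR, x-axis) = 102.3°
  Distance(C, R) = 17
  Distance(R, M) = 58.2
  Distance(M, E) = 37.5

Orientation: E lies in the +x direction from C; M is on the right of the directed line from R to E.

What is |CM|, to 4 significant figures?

44.97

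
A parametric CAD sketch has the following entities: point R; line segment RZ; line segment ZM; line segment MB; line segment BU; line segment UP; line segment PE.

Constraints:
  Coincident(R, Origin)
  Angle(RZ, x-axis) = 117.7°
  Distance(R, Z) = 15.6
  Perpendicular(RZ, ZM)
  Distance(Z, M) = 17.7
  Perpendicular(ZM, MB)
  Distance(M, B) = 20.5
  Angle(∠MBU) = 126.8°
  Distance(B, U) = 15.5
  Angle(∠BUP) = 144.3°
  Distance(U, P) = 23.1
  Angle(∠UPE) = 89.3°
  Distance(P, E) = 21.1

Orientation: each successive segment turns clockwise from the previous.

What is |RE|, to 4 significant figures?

19.08

∠BUP = 144.3° gives UP at -151.2° from the x-axis; with |UP| = 23.1, P = (-8.966, -21.23). ∠UPE = 89.3° gives PE at 118.1° from the x-axis; with |PE| = 21.1, E = (-18.90, -2.616). Then |RE| = |E − R| = 19.08.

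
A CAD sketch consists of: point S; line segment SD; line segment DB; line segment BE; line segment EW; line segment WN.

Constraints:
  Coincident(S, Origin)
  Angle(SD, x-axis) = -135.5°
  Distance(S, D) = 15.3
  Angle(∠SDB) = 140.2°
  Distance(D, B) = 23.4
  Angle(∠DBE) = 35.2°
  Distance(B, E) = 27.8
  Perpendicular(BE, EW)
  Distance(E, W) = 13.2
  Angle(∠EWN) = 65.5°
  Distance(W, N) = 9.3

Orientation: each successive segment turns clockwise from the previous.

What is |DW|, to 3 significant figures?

8.68

S is at the origin; SD runs at -135.5° with length 15.3, so D = (-10.9, -10.7). ∠SDB = 140.2° gives DB at -175° from the x-axis; with |DB| = 23.4, B = (-34.2, -12.6). ∠DBE = 35.2° gives BE at 39.9° from the x-axis; with |BE| = 27.8, E = (-12.9, 5.19). The perpendicularity gives EW at right angles to BE, so EW runs at -50.1°; with |EW| = 13.2, W = (-4.44, -4.94). Then |DW| = |W − D| = 8.68.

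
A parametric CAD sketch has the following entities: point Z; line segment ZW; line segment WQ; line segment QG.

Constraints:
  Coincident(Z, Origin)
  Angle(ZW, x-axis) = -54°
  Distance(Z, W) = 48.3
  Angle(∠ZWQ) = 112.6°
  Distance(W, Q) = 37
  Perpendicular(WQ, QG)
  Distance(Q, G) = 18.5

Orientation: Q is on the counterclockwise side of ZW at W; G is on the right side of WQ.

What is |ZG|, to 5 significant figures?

84.069

Z is at the origin; ZW runs at -54.0° with length 48.3, so W = 48.3·(cos -54.0°, sin -54.0°) = (28.390, -39.076). ∠ZWQ = 112.6°, so WQ runs at -54.0° + (180° − 112.6°) = 13.400° from the x-axis; with |WQ| = 37.0, Q = W + 37.0·(cos 13.400°, sin 13.400°) = (64.383, -30.501). WQ is perpendicular to QG; with |QG| = 18.5 on the right of WQ, G = Q + 18.5·(0.23175, -0.97278) = (68.670, -48.497). Then |ZG| = |G − Z| = 84.069.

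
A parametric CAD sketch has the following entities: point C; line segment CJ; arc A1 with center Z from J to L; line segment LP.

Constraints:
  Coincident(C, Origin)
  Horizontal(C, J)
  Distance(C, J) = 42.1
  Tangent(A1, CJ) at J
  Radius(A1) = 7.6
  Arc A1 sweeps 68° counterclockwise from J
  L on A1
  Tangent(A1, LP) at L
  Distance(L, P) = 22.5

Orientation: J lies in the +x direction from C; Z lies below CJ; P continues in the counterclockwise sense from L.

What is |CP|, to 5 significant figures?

36.946

C is at the origin; CJ is horizontal with |CJ| = 42.1 and J on the +x side, so J = (42.100, 0.0000). Tangency of A1 to CJ means the radius ZJ is perpendicular to CJ, so Z = J + (0, -7.6) = (42.100, -7.6000). On A1, J sits at bearing 90° from Z; a 68° counterclockwise sweep puts L at bearing 158°, so L = Z + 7.6·(cos 158°, sin 158°) = (35.053, -4.7530). A1 meets LP tangentially, so ZL is at right angles to LP, so LP runs along (−sin 158°, cos 158°); with |LP| = 22.5, P = (26.625, -25.615). Then |CP| = |P − C| = 36.946.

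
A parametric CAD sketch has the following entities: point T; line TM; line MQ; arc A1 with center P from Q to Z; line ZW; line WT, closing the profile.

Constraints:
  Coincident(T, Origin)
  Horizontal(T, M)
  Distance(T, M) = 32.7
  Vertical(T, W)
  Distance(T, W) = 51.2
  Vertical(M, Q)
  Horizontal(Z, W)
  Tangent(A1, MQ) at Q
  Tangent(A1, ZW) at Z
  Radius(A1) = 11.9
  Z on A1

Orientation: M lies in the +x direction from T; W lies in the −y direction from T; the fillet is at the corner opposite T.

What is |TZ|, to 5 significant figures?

55.264

T is at the origin; TM is horizontal with |TM| = 32.7 and M on the +x side, so M = (32.700, 0.0000). TW is vertical with |TW| = 51.2 and W on the −y side, so W = (0.0000, -51.200). The virtual corner opposite T is at (32.700, -51.200). Tangency of A1 to MQ means the radius PQ is perpendicular to MQ and A1 meets ZW tangentially, so PZ is at right angles to ZW, with radius 11.9, so the center P sits 11.9 in from both sides at P = (20.800, -39.300). That places the tangent points at Q = (32.700, -39.300) on MQ and Z = (20.800, -51.200) on ZW. Then |TZ| = |Z − T| = 55.264.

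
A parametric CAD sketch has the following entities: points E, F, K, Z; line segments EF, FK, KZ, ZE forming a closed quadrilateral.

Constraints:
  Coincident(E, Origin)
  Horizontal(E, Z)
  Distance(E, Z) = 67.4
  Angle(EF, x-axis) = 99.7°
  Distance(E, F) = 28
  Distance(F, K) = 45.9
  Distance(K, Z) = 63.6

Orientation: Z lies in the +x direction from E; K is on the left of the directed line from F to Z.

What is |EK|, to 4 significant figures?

62.99

Checks: |FK| = 45.90 ✓; |KZ| = 63.60 ✓.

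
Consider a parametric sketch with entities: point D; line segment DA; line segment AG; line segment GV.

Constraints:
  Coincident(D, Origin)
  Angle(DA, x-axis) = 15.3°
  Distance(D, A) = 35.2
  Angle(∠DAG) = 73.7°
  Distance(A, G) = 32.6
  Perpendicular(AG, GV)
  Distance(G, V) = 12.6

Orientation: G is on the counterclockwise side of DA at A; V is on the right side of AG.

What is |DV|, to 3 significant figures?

51.7

D is at the origin; DA runs at 15.3° with length 35.2, so A = 35.2·(cos 15.3°, sin 15.3°) = (34.0, 9.29). ∠DAG = 73.7°, so AG runs at 15.3° + (180° − 73.7°) = 122° from the x-axis; with |AG| = 32.6, G = A + 32.6·(cos 122°, sin 122°) = (16.9, 37.1). The perpendicularity gives GV at right angles to AG; with |GV| = 12.6 on the right of AG, V = G + 12.6·(0.852, 0.524) = (27.6, 43.7). Then |DV| = |V − D| = 51.7.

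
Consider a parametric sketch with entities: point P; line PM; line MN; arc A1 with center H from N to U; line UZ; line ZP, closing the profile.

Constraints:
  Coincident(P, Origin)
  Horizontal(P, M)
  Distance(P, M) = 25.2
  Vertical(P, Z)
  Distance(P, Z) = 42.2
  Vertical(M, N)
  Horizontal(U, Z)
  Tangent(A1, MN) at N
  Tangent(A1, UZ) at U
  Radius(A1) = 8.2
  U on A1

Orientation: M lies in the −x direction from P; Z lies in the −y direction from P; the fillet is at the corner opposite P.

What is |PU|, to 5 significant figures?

45.495

P is at the origin; PM is horizontal with |PM| = 25.2 and M on the −x side, so M = (-25.200, 0.0000). P and Z share the same x with |PZ| = 42.2 and Z on the −y side, so Z = (0.0000, -42.200). The virtual corner opposite P is at (-25.200, -42.200). Since A1 is tangent to MN there, HN ⟂ MN and tangency of A1 to UZ means the radius HU is perpendicular to UZ, with radius 8.2, so the center H sits 8.2 in from both sides at H = (-17.000, -34.000). That places the tangent points at N = (-25.200, -34.000) on MN and U = (-17.000, -42.200) on UZ. Then |PU| = |U − P| = 45.495.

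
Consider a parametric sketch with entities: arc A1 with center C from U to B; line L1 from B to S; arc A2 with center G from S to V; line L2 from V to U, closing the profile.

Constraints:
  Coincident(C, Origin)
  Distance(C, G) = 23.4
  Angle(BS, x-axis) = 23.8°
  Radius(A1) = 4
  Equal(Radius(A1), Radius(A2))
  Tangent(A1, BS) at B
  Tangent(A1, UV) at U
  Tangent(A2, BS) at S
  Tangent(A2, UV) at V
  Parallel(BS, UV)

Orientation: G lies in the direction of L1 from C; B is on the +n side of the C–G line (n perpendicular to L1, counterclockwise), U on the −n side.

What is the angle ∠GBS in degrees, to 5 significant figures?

9.7004°

The slot axis is L1's direction at 23.8°, so u = (cos 23.8°, sin 23.8°) = (0.91496, 0.40355) and n = (−sin 23.8°, cos 23.8°) = (-0.40355, 0.91496). C is at the origin and G lies 23.4 along u from C, so G = 23.4·u = (21.410, 9.4430). Tangency of A1 to both parallel lines with radius 4.0 puts B and U at C ± 4.0·n: B = (-1.6142, 3.6598), U = (1.6142, -3.6598). Equal radii place S and V the same way about G: S = G + 4.0·n = (19.796, 13.103), V = G − 4.0·n = (23.024, 5.7831). Then cos ∠GBS = BG·BS / (|BG||BS|), giving 9.7004°.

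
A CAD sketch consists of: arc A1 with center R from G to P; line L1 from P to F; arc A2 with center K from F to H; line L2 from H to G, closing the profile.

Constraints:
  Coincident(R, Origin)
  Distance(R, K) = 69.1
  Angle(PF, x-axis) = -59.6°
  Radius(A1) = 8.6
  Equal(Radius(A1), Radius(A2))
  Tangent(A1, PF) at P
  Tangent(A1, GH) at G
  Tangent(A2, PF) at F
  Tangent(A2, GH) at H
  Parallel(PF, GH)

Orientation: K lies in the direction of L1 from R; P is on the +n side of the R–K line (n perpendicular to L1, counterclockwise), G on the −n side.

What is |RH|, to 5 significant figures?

69.633

The slot axis is L1's direction at -59.6°, so u = (cos -59.6°, sin -59.6°) = (0.50603, -0.86251) and n = (−sin -59.6°, cos -59.6°) = (0.86251, 0.50603). R is at the origin and K lies 69.1 along u from R, so K = 69.1·u = (34.967, -59.600). Tangency of A1 to both parallel lines with radius 8.6 puts P and G at R ± 8.6·n: P = (7.4176, 4.3519), G = (-7.4176, -4.3519). Equal radii place F and H the same way about K: F = K + 8.6·n = (42.385, -55.248), H = K − 8.6·n = (27.549, -63.952). Then |RH| = |H − R| = 69.633.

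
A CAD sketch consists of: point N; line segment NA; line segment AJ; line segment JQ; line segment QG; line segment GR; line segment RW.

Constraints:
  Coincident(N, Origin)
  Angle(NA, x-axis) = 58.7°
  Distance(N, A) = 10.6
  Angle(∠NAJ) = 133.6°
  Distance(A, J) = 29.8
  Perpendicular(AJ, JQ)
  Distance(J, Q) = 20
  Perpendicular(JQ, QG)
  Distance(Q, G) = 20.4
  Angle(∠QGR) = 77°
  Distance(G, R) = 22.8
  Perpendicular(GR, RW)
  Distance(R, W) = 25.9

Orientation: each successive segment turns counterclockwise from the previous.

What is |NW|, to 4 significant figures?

47.25

N is at the origin; NA runs at 58.7° with length 10.6, so A = (5.507, 9.057). ∠NAJ = 133.6° gives AJ at 105.1° from the x-axis; with |AJ| = 29.8, J = (-2.256, 37.83). The perpendicularity gives JQ at right angles to AJ, so JQ runs at -164.9°; with |JQ| = 20.0, Q = (-21.57, 32.62). JQ is perpendicular to QG, so QG runs at -74.90°; with |QG| = 20.4, G = (-16.25, 12.92). ∠QGR = 77.0° gives GR at 28.10° from the x-axis; with |GR| = 22.8, R = (3.861, 23.66). The perpendicularity gives RW at right angles to GR, so RW runs at 118.1°; with |RW| = 25.9, W = (-8.338, 46.51). Then |NW| = |W − N| = 47.25.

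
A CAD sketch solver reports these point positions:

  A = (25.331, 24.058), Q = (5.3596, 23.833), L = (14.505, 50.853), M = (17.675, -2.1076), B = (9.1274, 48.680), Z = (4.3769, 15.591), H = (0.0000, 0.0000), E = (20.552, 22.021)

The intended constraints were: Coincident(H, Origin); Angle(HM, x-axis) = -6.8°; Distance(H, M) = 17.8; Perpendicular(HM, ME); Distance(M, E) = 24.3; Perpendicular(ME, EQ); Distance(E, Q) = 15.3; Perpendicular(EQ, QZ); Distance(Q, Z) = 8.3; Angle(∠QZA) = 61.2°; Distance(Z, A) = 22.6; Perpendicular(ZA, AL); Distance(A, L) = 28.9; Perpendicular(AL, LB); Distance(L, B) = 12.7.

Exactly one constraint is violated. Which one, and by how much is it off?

Distance(L, B) = 12.7 — off by 6.90.

H = (0.00, 0.00) ✓; HM at -6.800° ✓; |HM| = 17.80 ✓; ∠(HM, ME) = 90.00° ✓; |ME| = 24.30 ✓; ∠(ME, EQ) = 90.00° ✓; |EQ| = 15.30 ✓; ∠(EQ, QZ) = 90.00° ✓; |QZ| = 8.300 ✓; ∠QZA = 61.20° ✓; |ZA| = 22.60 ✓; ∠(ZA, AL) = 90.00° ✓; |AL| = 28.90 ✓; ∠(AL, LB) = 90.00° ✓; |LB| = 5.800 ✗.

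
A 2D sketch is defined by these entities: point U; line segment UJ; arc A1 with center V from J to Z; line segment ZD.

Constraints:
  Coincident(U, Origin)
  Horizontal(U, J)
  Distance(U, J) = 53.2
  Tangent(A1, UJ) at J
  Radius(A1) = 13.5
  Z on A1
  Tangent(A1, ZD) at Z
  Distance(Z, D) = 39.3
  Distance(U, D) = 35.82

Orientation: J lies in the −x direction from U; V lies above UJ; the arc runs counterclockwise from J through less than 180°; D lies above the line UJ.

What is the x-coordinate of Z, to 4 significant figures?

-43.58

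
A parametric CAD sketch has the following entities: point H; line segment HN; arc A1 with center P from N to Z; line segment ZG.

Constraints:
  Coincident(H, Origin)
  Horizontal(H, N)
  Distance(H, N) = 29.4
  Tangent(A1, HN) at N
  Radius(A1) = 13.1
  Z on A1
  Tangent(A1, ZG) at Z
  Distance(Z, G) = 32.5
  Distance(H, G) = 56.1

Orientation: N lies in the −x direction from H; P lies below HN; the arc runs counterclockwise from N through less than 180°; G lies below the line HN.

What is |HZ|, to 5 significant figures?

45.285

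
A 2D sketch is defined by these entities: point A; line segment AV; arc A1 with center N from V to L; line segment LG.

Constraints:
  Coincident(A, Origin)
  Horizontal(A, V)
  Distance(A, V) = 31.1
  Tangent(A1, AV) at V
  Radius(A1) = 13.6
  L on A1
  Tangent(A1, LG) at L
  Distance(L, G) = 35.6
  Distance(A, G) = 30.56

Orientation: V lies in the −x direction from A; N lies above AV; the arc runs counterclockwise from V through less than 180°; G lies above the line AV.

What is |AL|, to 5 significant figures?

21.583

Checks: |NL| = 13.60 ✓; ∠(NL, LG) = 90.00° ✓; |LG| = 35.60 ✓; |AG| = 30.56 ✓.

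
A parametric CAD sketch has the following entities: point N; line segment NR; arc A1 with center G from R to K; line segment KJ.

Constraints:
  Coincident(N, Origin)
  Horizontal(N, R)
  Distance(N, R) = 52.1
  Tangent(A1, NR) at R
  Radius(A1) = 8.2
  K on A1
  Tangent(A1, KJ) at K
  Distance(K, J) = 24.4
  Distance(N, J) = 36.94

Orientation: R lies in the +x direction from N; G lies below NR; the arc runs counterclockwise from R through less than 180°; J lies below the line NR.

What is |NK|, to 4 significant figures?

45.94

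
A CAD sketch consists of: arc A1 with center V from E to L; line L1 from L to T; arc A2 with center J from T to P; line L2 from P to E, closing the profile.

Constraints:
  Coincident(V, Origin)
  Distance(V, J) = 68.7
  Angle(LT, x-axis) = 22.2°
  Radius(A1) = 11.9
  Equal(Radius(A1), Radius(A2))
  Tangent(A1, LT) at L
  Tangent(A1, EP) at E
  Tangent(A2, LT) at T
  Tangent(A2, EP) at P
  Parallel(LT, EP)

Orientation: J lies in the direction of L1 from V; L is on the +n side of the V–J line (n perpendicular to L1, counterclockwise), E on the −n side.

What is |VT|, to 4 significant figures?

69.72

The slot axis is L1's direction at 22.2°, so u = (cos 22.2°, sin 22.2°) = (0.9259, 0.3778) and n = (−sin 22.2°, cos 22.2°) = (-0.3778, 0.9259). V is at the origin and J lies 68.7 along u from V, so J = 68.7·u = (63.61, 25.96). Tangency of A1 to both parallel lines with radius 11.9 puts L and E at V ± 11.9·n: L = (-4.496, 11.02), E = (4.496, -11.02). Equal radii place T and P the same way about J: T = J + 11.9·n = (59.11, 36.98), P = J − 11.9·n = (68.10, 14.94). Then |VT| = |T − V| = 69.72.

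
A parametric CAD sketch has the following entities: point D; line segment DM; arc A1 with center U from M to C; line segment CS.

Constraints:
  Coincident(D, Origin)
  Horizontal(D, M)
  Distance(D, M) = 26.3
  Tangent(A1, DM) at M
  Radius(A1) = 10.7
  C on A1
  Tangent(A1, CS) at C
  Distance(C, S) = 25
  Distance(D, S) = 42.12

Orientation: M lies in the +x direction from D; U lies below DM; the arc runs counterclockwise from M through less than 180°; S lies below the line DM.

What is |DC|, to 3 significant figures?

20.1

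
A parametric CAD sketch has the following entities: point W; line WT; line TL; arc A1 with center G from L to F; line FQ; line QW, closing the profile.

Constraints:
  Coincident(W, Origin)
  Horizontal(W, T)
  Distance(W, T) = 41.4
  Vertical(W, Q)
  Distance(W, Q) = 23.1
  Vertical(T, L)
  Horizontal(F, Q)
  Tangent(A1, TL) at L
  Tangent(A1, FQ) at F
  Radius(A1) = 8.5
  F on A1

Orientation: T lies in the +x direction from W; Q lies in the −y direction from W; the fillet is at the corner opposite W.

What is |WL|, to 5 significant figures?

43.899

W is at the origin; WT is horizontal with |WT| = 41.4 and T on the +x side, so T = (41.400, 0.0000). WQ is vertical with |WQ| = 23.1 and Q on the −y side, so Q = (0.0000, -23.100). The virtual corner opposite W is at (41.400, -23.100). Tangency of A1 to TL means the radius GL is perpendicular to TL and the tangent condition forces GF to be normal to FQ, with radius 8.5, so the center G sits 8.5 in from both sides at G = (32.900, -14.600). That places the tangent points at L = (41.400, -14.600) on TL and F = (32.900, -23.100) on FQ. Then |WL| = |L − W| = 43.899.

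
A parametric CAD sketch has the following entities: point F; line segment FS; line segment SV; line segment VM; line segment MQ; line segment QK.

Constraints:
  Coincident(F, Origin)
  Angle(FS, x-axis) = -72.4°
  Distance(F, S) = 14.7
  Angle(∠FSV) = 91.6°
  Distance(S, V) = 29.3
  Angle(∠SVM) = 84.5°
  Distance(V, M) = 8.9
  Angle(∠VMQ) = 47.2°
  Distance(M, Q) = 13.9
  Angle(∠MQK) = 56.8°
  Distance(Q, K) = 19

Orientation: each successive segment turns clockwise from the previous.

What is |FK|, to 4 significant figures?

42.85

∠VMQ = 47.2° gives MQ at -29.10° from the x-axis; with |MQ| = 13.9, Q = (-13.19, -21.76). ∠MQK = 56.8° gives QK at -152.3° from the x-axis; with |QK| = 19.0, K = (-30.01, -30.59). Then |FK| = |K − F| = 42.85.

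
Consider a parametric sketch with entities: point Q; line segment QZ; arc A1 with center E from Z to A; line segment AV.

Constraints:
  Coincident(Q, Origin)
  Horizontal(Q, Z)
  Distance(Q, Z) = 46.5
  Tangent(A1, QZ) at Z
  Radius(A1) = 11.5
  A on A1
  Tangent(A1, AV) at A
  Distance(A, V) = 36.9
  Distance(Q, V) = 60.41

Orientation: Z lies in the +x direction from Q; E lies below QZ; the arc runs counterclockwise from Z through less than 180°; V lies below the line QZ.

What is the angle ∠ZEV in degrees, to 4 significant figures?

164.0°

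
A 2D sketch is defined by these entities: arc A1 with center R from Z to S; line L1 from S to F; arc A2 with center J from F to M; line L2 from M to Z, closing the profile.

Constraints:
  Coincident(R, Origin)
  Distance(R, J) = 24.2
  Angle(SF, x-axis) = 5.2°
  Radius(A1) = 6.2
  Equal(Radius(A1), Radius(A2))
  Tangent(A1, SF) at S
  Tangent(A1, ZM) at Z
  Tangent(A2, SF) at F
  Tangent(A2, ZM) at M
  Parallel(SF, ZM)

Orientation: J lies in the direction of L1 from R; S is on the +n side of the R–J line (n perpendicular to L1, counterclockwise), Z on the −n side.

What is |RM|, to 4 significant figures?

24.98

The slot axis is L1's direction at 5.2°, so u = (cos 5.2°, sin 5.2°) = (0.9959, 0.09063) and n = (−sin 5.2°, cos 5.2°) = (-0.09063, 0.9959). R is at the origin and J lies 24.2 along u from R, so J = 24.2·u = (24.10, 2.193). Tangency of A1 to both parallel lines with radius 6.2 puts S and Z at R ± 6.2·n: S = (-0.5619, 6.174), Z = (0.5619, -6.174). Equal radii place F and M the same way about J: F = J + 6.2·n = (23.54, 8.368), M = J − 6.2·n = (24.66, -3.981). Then |RM| = |M − R| = 24.98.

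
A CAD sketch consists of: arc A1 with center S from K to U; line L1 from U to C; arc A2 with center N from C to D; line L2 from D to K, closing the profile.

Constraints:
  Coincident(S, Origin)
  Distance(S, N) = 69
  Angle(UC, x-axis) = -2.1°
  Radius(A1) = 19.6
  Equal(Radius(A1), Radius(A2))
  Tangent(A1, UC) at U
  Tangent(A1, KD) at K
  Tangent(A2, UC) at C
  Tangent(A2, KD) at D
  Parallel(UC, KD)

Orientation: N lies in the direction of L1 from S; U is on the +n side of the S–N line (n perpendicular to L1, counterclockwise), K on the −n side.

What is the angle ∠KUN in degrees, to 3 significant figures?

74.1°

S is at the origin and N lies 69.0 along u from S, so N = 69.0·u = (69.0, -2.53). Tangency of A1 to both parallel lines with radius 19.6 puts U and K at S ± 19.6·n: U = (0.718, 19.6), K = (-0.718, -19.6). Then cos ∠KUN = UK·UN / (|UK||UN|), giving 74.1°.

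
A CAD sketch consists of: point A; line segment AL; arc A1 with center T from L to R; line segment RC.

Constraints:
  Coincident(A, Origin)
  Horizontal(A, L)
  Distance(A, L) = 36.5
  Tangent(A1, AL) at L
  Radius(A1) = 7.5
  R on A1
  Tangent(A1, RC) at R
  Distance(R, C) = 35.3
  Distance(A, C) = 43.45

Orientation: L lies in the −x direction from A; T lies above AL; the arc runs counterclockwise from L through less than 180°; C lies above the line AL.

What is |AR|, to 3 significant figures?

29.8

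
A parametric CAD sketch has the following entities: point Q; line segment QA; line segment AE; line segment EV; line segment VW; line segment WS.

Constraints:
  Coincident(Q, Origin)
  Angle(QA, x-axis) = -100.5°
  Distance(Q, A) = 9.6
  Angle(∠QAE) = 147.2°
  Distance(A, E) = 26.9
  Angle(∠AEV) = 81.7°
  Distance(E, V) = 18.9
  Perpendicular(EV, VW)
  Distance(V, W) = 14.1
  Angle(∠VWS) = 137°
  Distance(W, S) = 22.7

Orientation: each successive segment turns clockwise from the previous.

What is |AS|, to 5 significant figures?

4.1098

Q is at the origin; QA runs at -100.5° with length 9.6, so A = (-1.7495, -9.4392). ∠QAE = 147.2° gives AE at -133.30° from the x-axis; with |AE| = 26.9, E = (-20.198, -29.016). ∠AEV = 81.7° gives EV at 128.40° from the x-axis; with |EV| = 18.9, V = (-31.938, -14.205). The perpendicularity gives VW at right angles to EV, so VW runs at 38.400°; with |VW| = 14.1, W = (-20.888, -5.4463). ∠VWS = 137.0° gives WS at -4.6000° from the x-axis; with |WS| = 22.7, S = (1.7393, -7.2669). Then |AS| = |S − A| = 4.1098.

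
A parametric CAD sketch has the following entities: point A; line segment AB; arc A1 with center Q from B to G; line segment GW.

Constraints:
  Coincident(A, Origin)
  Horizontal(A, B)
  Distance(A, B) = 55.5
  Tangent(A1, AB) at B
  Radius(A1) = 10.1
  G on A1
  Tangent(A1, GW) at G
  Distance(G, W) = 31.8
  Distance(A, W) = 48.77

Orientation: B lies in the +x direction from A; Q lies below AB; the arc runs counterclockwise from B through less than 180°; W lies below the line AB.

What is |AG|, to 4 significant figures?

46.63

A is at the origin; A and B share the same y with |AB| = 55.5 and B on the +x side, so B = (55.50, 0.000). A1 meets AB tangentially, so QB is at right angles to AB, so Q = B + (0, -10.1) = (55.50, -10.10). Since QG ⟂ GW (tangency), |QW| = √(10.1² + 31.8²) = 33.37 regardless of where G sits on A1. So W lies on both circle(A, 48.77) and circle(Q, 33.37); the below-AB intersection is W = (33.64, -35.31). G is the foot of the tangent from W: G = (46.22, -6.104).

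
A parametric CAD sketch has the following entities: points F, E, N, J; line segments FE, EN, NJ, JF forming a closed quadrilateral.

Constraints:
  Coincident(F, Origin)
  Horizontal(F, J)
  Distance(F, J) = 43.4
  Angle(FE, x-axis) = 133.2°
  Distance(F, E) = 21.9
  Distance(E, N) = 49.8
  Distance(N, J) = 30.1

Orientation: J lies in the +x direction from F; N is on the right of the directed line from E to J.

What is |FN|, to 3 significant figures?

27.9

Checks: |EN| = 49.80 ✓; |NJ| = 30.10 ✓.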